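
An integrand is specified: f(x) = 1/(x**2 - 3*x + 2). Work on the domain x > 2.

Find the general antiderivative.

Factor the denominator ((x - 2)*(x - 1)) and decompose: f = -1/(x - 1) + 1/(x - 2); each piece integrates to a log, atan, or power term.
Check: d/dx[log(x - 2) - log(x - 1)] = 1/(x**2 - 3*x + 2) = f(x).

F(x) = log(x - 2) - log(x - 1) + C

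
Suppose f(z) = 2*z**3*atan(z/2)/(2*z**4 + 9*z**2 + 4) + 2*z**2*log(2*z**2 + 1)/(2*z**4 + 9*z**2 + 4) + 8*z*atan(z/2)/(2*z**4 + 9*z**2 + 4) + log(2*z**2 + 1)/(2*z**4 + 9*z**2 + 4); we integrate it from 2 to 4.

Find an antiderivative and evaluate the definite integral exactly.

f has the shape u'v + uv' for u = atan(z/2)/2 and v = log(2*z**2 + 1) — it is the derivative of the product u*v.
F(z) = log(2*z**2 + 1)*atan(z/2)/2 is an antiderivative of f.
Check: d/dz[log(2*z**2 + 1)*atan(z/2)/2] = (2*z**3*atan(z/2) + 2*z**2*log(2*z**2 + 1) + 8*z*atan(z/2) + log(2*z**2 + 1))/(2*z**4 + 9*z**2 + 4), which equals f(z).
F(4) = log(33)*atan(2)/2; F(2) = pi*log(9)/8.
Integral = F(4) - F(2) = -pi*log(9)/8 + log(33)*atan(2)/2.

Antiderivative: F(z) = log(2*z**2 + 1)*atan(z/2)/2; value = -pi*log(9)/8 + log(33)*atan(2)/2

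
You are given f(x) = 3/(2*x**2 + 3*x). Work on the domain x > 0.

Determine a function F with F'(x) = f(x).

An antiderivative is F(x) = log(x) - log(x + 3/2).

The denominator factors as x*(2*x + 3); partial fractions split f into directly integrable pieces: -2/(2*x + 3) + 1/x.
Check: d/dx[log(x) - log(x + 3/2)] = 3/(2*x**2 + 3*x) = f(x).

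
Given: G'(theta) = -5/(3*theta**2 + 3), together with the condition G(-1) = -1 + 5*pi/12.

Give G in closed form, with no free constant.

G(theta) = -5*atan(theta)/3 - 1

Whatever form G(theta) takes, its d/dtheta must return the stated G'(theta).
A general antiderivative is -5*atan(theta)/3 + C.
The condition gives C = -1 + 5*pi/12 - (5*pi/12) = -1.
So G(theta) = -5*atan(theta)/3 - 1.
Check: d/dtheta[-5*atan(theta)/3 - 1] = -5/(3*theta**2 + 3) = G'(theta).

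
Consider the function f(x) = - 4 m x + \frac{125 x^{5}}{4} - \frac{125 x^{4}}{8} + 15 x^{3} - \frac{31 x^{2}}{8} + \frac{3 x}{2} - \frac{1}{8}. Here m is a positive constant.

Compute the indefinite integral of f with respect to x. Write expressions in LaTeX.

Integrate term by term and add the pieces.
Check: d/dx[\frac{- 48 m x^{2} + \left(5 x^{2} - x + 1\right)^{3}}{24}] = - 4 m x + \frac{125 x^{5}}{4} - \frac{125 x^{4}}{8} + 15 x^{3} - \frac{31 x^{2}}{8} + \frac{3 x}{2} - \frac{1}{8} = f(x).

F(x) = \frac{- 48 m x^{2} + \left(5 x^{2} - x + 1\right)^{3}}{24} + C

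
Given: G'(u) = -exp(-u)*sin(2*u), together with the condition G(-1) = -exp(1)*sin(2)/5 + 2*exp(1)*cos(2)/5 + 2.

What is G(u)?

G(u) = 2 + exp(-u)*sin(2*u)/5 + 2*exp(-u)*cos(2*u)/5

Differentiate the proposed G(u) back; it has to land on the given G'(u).
A general antiderivative is exp(-u)*sin(2*u)/5 + 2*exp(-u)*cos(2*u)/5 + C.
The condition gives C = -exp(1)*sin(2)/5 + 2*exp(1)*cos(2)/5 + 2 - (-exp(1)*sin(2)/5 + 2*exp(1)*cos(2)/5) = 2.
So G(u) = 2 + exp(-u)*sin(2*u)/5 + 2*exp(-u)*cos(2*u)/5.
Check: d/du[2 + exp(-u)*sin(2*u)/5 + 2*exp(-u)*cos(2*u)/5] = -exp(-u)*sin(2*u) = G'(u).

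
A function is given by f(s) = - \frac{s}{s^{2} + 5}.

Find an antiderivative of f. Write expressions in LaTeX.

An antiderivative is F(s) = - \frac{\log{\left(s^{2} + 5 \right)}}{2}.

f matches the chain-rule pattern g'(h)*h' with inner function h(s) = s^{2} + 5; substituting u = h(s) collapses the integral.
Check: d/ds[- \frac{\log{\left(s^{2} + 5 \right)}}{2}] = - \frac{s}{s^{2} + 5} = f(s).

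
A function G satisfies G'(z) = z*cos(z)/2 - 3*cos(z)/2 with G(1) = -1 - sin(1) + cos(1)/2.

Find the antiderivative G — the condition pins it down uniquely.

G(z) = z*sin(z)/2 - 3*sin(z)/2 + cos(z)/2 - 1

The integrand splits into summands that can be handled one at a time.
A general antiderivative is z*sin(z)/2 - 3*sin(z)/2 + cos(z)/2 + C.
The condition gives C = -1 - sin(1) + cos(1)/2 - (-sin(1) + cos(1)/2) = -1.
So G(z) = z*sin(z)/2 - 3*sin(z)/2 + cos(z)/2 - 1.
Check: d/dz[z*sin(z)/2 - 3*sin(z)/2 + cos(z)/2 - 1] = z*cos(z)/2 - 3*cos(z)/2 = G'(z).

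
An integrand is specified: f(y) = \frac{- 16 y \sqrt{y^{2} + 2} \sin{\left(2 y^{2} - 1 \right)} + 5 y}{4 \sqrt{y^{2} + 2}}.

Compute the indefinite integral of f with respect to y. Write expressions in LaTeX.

F(y) = \frac{5 \sqrt{y^{2} + 2}}{4} + \cos{\left(2 y^{2} - 1 \right)} + C

A candidate is checked by its d/dy: the result must match f(y).
Check: d/dy[\frac{5 \sqrt{y^{2} + 2}}{4} + \cos{\left(2 y^{2} - 1 \right)}] = \frac{- 16 y \sqrt{y^{2} + 2} \sin{\left(2 y^{2} - 1 \right)} + 5 y}{4 \sqrt{y^{2} + 2}} = f(y).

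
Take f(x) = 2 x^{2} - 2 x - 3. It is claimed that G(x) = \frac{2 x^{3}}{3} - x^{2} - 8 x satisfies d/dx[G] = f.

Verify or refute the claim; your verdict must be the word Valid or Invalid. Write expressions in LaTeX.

d/dx[G] = 2 x^{2} - 2 x - 8
d/dx[G] - f(x) = -5 != 0.

Invalid: d/dx[G] - f = -5, which is not 0.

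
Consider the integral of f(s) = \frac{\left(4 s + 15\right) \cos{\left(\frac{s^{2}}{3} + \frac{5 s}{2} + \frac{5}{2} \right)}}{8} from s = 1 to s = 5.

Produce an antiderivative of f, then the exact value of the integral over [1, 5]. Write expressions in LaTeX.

The substitution u = \frac{s^{2}}{3} + \frac{5 s}{2} + \frac{5}{2} works: f is exactly (dF/du)*(du/ds) for that inner function.
F(s) = \frac{3 \sin{\left(\frac{s^{2}}{3} + \frac{5 s}{2} + \frac{5}{2} \right)}}{4} is an antiderivative of f.
Check: d/ds[\frac{3 \sin{\left(\frac{s^{2}}{3} + \frac{5 s}{2} + \frac{5}{2} \right)}}{4}] = \frac{s \cos{\left(\frac{s^{2}}{3} + \frac{5 s}{2} + \frac{5}{2} \right)}}{2} + \frac{15 \cos{\left(\frac{s^{2}}{3} + \frac{5 s}{2} + \frac{5}{2} \right)}}{8}, which equals f(s).
F(5) = \frac{3 \sin{\left(\frac{70}{3} \right)}}{4}; F(1) = \frac{3 \sin{\left(\frac{16}{3} \right)}}{4}.
Integral = F(5) - F(1) = \frac{3 \sin{\left(\frac{70}{3} \right)}}{4} - \frac{3 \sin{\left(\frac{16}{3} \right)}}{4}.

Antiderivative: F(s) = \frac{3 \sin{\left(\frac{s^{2}}{3} + \frac{5 s}{2} + \frac{5}{2} \right)}}{4}; value = \frac{3 \sin{\left(\frac{70}{3} \right)}}{4} - \frac{3 \sin{\left(\frac{16}{3} \right)}}{4}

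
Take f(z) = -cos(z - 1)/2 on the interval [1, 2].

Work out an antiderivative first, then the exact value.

Antiderivative: F(z) = -sin(z - 1)/2; value = -sin(1)/2

Check any antiderivative F(z) by computing F'(z) and comparing it with f(z).
F(z) = -sin(z - 1)/2 is an antiderivative of f.
Check: d/dz[-sin(z - 1)/2] = -cos(z - 1)/2 = f(z).
F(2) = -sin(1)/2; F(1) = 0.
Integral = F(2) - F(1) = -sin(1)/2.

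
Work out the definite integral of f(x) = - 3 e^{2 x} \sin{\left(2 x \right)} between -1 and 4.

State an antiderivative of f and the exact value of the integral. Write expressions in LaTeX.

Antiderivative: F(x) = - \frac{3 e^{2 x} \sin{\left(2 x \right)}}{4} + \frac{3 e^{2 x} \cos{\left(2 x \right)}}{4}; value = - \frac{3 e^{8} \sin{\left(8 \right)}}{4} + \frac{3 e^{8} \cos{\left(8 \right)}}{4} - \frac{3 \sin{\left(2 \right)}}{4 e^{2}} - \frac{3 \cos{\left(2 \right)}}{4 e^{2}}

Since d/dx undoes antidifferentiation here, F'(x) = f(x) is required of F(x).
F(x) = - \frac{3 e^{2 x} \sin{\left(2 x \right)}}{4} + \frac{3 e^{2 x} \cos{\left(2 x \right)}}{4} is an antiderivative of f.
Check: d/dx[- \frac{3 e^{2 x} \sin{\left(2 x \right)}}{4} + \frac{3 e^{2 x} \cos{\left(2 x \right)}}{4}] = - 3 e^{2 x} \sin{\left(2 x \right)} = f(x).
F(4) = - \frac{3 e^{8} \sin{\left(8 \right)}}{4} + \frac{3 e^{8} \cos{\left(8 \right)}}{4}; F(-1) = \frac{3 \cos{\left(2 \right)}}{4 e^{2}} + \frac{3 \sin{\left(2 \right)}}{4 e^{2}}.
Integral = F(4) - F(-1) = - \frac{3 e^{8} \sin{\left(8 \right)}}{4} + \frac{3 e^{8} \cos{\left(8 \right)}}{4} - \frac{3 \sin{\left(2 \right)}}{4 e^{2}} - \frac{3 \cos{\left(2 \right)}}{4 e^{2}}.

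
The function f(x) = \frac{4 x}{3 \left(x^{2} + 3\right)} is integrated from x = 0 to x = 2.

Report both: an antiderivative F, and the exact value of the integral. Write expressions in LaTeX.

Antiderivative: F(x) = \frac{2 \log{\left(x^{2} + 3 \right)}}{3}; value = - \frac{2 \log{\left(3 \right)}}{3} + \frac{2 \log{\left(7 \right)}}{3}

f matches the chain-rule pattern g'(h)*h' with inner function h(x) = x^{2} + 3; substituting u = h(x) collapses the integral.
F(x) = \frac{2 \log{\left(x^{2} + 3 \right)}}{3} is an antiderivative of f.
Check: d/dx[\frac{2 \log{\left(x^{2} + 3 \right)}}{3}] = \frac{4 x}{3 x^{2} + 9}, which equals f(x).
F(2) = \frac{2 \log{\left(7 \right)}}{3}; F(0) = \frac{2 \log{\left(3 \right)}}{3}.
Integral = F(2) - F(0) = - \frac{2 \log{\left(3 \right)}}{3} + \frac{2 \log{\left(7 \right)}}{3}.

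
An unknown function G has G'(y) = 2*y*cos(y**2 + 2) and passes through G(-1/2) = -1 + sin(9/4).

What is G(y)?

G(y) = sin(y**2 + 2) - 1

The substitution u = y**2 + 2 works: G'(y) is exactly (dG/du)*(du/dy) for that inner function.
A general antiderivative is sin(y**2 + 2) + C.
The condition gives C = -1 + sin(9/4) - (sin(9/4)) = -1.
So G(y) = sin(y**2 + 2) - 1.
Check: d/dy[sin(y**2 + 2) - 1] = 2*y*cos(y**2 + 2) = G'(y).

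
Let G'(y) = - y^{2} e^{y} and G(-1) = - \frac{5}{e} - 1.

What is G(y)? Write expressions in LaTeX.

G'(y) has the shape u'v + uv' for u = - y^{2} + 2 y - 2 and v = e^{y} — it is the derivative of the product u*v.
A general antiderivative is \left(- y^{2} + 2 y - 2\right) e^{y} + C.
The condition gives C = - \frac{5}{e} - 1 - (- \frac{5}{e}) = -1.
So G(y) = \left(- y^{2} + 2 y - 2\right) e^{y} - 1.
Check: d/dy[\left(- y^{2} + 2 y - 2\right) e^{y} - 1] = - y^{2} e^{y} = G'(y).

G(y) = \left(- y^{2} + 2 y - 2\right) e^{y} - 1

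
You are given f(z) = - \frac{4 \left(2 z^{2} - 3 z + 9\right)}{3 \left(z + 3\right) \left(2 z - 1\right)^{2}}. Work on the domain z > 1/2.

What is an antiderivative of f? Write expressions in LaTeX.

The denominator factors as 3 \left(z + 3\right) \left(2 z - 1\right)^{2}; partial fractions split f into directly integrable pieces: \frac{92}{147 \left(2 z - 1\right)} - \frac{64}{21 \left(2 z - 1\right)^{2}} - \frac{48}{49 \left(z + 3\right)}.
Check: d/dz[\frac{2 \left(23 \left(2 z - 1\right) \log{\left(z - \frac{1}{2} \right)} - 72 \left(2 z - 1\right) \log{\left(z + 3 \right)} + 112\right)}{147 \left(2 z - 1\right)}] = \frac{- 8 z^{2} + 12 z - 36}{12 z^{3} + 24 z^{2} - 33 z + 9}, which equals f(z).

An antiderivative is F(z) = \frac{2 \left(23 \left(2 z - 1\right) \log{\left(z - \frac{1}{2} \right)} - 72 \left(2 z - 1\right) \log{\left(z + 3 \right)} + 112\right)}{147 \left(2 z - 1\right)}.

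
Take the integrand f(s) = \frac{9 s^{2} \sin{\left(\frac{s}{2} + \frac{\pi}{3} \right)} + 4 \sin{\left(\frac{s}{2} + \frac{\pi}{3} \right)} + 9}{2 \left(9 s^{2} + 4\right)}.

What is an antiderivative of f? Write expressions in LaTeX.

An antiderivative is F(s) = - \cos{\left(\frac{s}{2} + \frac{\pi}{3} \right)} + \frac{3 \operatorname{atan}{\left(\frac{3 s}{2} \right)}}{4}.

An antiderivative F(s) passes only if d/ds[F] lands on f(s) exactly.
Check: d/ds[- \cos{\left(\frac{s}{2} + \frac{\pi}{3} \right)} + \frac{3 \operatorname{atan}{\left(\frac{3 s}{2} \right)}}{4}] = \frac{9 s^{2} \sin{\left(\frac{s}{2} + \frac{\pi}{3} \right)} + 4 \sin{\left(\frac{s}{2} + \frac{\pi}{3} \right)} + 9}{18 s^{2} + 8}, which equals f(s).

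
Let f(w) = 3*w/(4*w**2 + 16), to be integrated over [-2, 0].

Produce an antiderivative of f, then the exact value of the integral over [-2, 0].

Antiderivative: F(w) = 3*log(w**2 + 4)/8; value = -3*log(8)/8 + 3*log(4)/8

f matches the chain-rule pattern g'(h)*h' with inner function h(w) = w**2 + 4; substituting u = h(w) collapses the integral.
F(w) = 3*log(w**2 + 4)/8 is an antiderivative of f.
Check: d/dw[3*log(w**2 + 4)/8] = 3*w/(4*w**2 + 16) = f(w).
F(0) = 3*log(4)/8; F(-2) = 3*log(8)/8.
Integral = F(0) - F(-2) = -3*log(8)/8 + 3*log(4)/8.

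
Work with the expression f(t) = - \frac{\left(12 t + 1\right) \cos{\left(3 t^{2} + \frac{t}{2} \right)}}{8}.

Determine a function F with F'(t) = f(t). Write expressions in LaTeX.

An antiderivative is F(t) = - \frac{\sin{\left(3 t^{2} + \frac{t}{2} \right)}}{4}.

f matches the chain-rule pattern g'(h)*h' with inner function h(t) = 3 t^{2} + \frac{t}{2}; substituting u = h(t) collapses the integral.
Check: d/dt[- \frac{\sin{\left(3 t^{2} + \frac{t}{2} \right)}}{4}] = - \frac{3 t \cos{\left(3 t^{2} + \frac{t}{2} \right)}}{2} - \frac{\cos{\left(3 t^{2} + \frac{t}{2} \right)}}{8}, which equals f(t).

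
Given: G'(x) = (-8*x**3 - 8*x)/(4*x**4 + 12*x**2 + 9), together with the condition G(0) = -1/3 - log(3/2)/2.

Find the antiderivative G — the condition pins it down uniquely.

Differentiate the proposed G(x) back; it has to land on the given G'(x).
A general antiderivative is -log(2*x**4/3 + 2*x**2 + 3/2)/2 - 1/(2*x**2 + 3) + C.
The condition gives C = -1/3 - log(3/2)/2 - (-1/3 - log(3/2)/2) = 0.
So G(x) = -log(2*x**4/3 + 2*x**2 + 3/2)/2 - 1/(2*x**2 + 3).
Check: d/dx[-log(2*x**4/3 + 2*x**2 + 3/2)/2 - 1/(2*x**2 + 3)] = (-8*x**3 - 8*x)/(4*x**4 + 12*x**2 + 9) = G'(x).

G(x) = -log(2*x**4/3 + 2*x**2 + 3/2)/2 - 1/(2*x**2 + 3)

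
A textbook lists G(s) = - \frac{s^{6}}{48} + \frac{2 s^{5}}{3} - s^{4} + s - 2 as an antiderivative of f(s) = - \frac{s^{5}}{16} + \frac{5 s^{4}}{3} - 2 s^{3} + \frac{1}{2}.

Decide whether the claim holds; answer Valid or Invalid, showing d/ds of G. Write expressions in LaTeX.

Invalid: d/ds[G] - f = - \frac{s^{5}}{16} + \frac{5 s^{4}}{3} - 2 s^{3} + \frac{1}{2}, which is not 0.

d/ds[G] = - \frac{s^{5}}{8} + \frac{10 s^{4}}{3} - 4 s^{3} + 1
d/ds[G] - f(s) = - \frac{s^{5}}{16} + \frac{5 s^{4}}{3} - 2 s^{3} + \frac{1}{2} != 0.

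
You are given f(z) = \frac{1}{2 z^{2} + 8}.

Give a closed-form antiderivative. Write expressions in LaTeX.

An antiderivative is F(z) = \frac{\operatorname{atan}{\left(\frac{z}{2} \right)}}{4}.

Recover f(z) by differentiating a candidate F(z); any mismatch rules it out.
Check: d/dz[\frac{\operatorname{atan}{\left(\frac{z}{2} \right)}}{4}] = \frac{1}{2 z^{2} + 8} = f(z).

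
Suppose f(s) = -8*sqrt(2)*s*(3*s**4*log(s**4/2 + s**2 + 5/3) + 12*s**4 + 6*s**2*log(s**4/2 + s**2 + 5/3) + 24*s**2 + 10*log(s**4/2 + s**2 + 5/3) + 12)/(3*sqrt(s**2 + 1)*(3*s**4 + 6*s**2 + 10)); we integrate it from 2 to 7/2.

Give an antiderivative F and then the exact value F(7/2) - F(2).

Recognize the product-rule pattern: f = u'v + uv' with u = -8*sqrt(2*s**2 + 2)/3, v = log(s**4/2 + s**2 + 5/3), so integration by parts undoes it.
F(s) = -8*sqrt(2*s**2 + 2)*log(s**4/2 + s**2 + 5/3)/3 is an antiderivative of f.
Check: d/ds[-8*sqrt(2*s**2 + 2)*log(s**4/2 + s**2 + 5/3)/3] = (-24*sqrt(2)*s**5*log(s**4/2 + s**2 + 5/3) - 96*sqrt(2)*s**5 - 48*sqrt(2)*s**3*log(s**4/2 + s**2 + 5/3) - 192*sqrt(2)*s**3 - 80*sqrt(2)*s*log(s**4/2 + s**2 + 5/3) - 96*sqrt(2)*s)/(9*s**4*sqrt(s**2 + 1) + 18*s**2*sqrt(s**2 + 1) + 30*sqrt(s**2 + 1)), which equals f(s).
F(7/2) = -4*sqrt(106)*log(8539/96)/3; F(2) = -8*sqrt(10)*log(41/3)/3.
Integral = F(7/2) - F(2) = -4*sqrt(106)*log(8539/96)/3 + 8*sqrt(10)*log(41/3)/3.

Antiderivative: F(s) = -8*sqrt(2*s**2 + 2)*log(s**4/2 + s**2 + 5/3)/3; value = -4*sqrt(106)*log(8539/96)/3 + 8*sqrt(10)*log(41/3)/3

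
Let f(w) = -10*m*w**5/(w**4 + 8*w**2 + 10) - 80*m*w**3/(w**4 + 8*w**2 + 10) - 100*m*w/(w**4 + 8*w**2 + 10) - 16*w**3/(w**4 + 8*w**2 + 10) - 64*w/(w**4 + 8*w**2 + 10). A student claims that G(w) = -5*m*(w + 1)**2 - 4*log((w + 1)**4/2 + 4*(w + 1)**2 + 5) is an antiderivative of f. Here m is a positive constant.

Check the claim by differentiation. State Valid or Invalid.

d/dw[G] = (-10*m*w**5 - 50*m*w**4 - 180*m*w**3 - 340*m*w**2 - 390*m*w - 190*m - 16*w**3 - 48*w**2 - 112*w - 80)/(w**4 + 4*w**3 + 14*w**2 + 20*w + 19)
d/dw[G] - f(w) = (-10*m*w**8 - 40*m*w**7 - 220*m*w**6 - 520*m*w**5 - 1410*m*w**4 - 2000*m*w**3 - 2920*m*w**2 - 2000*m*w - 1900*m + 16*w**6 + 48*w**5 + 112*w**4 + 144*w**3 + 160*w**2 + 96*w - 800)/(w**8 + 4*w**7 + 22*w**6 + 52*w**5 + 141*w**4 + 200*w**3 + 292*w**2 + 200*w + 190) != 0.

Invalid: d/dw[G] - f = (-10*m*w**8 - 40*m*w**7 - 220*m*w**6 - 520*m*w**5 - 1410*m*w**4 - 2000*m*w**3 - 2920*m*w**2 - 2000*m*w - 1900*m + 16*w**6 + 48*w**5 + 112*w**4 + 144*w**3 + 160*w**2 + 96*w - 800)/(w**8 + 4*w**7 + 22*w**6 + 52*w**5 + 141*w**4 + 200*w**3 + 292*w**2 + 200*w + 190), which is not 0.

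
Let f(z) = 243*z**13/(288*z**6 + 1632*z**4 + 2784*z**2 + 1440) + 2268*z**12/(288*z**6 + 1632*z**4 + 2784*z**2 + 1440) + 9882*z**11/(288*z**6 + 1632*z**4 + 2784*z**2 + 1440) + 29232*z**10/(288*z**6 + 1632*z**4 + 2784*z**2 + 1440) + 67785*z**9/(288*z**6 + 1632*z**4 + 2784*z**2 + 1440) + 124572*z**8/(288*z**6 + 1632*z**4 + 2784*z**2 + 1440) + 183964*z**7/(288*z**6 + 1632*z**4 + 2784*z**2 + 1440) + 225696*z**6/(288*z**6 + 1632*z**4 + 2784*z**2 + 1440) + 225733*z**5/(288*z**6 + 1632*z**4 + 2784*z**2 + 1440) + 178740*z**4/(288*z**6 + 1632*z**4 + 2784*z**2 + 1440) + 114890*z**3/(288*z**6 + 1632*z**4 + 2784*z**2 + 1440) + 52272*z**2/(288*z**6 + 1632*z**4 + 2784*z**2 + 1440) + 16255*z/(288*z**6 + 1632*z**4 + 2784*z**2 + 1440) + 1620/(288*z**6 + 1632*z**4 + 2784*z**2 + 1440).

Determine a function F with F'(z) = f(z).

An antiderivative is F(z) = ((3*z**2 + 8*z + 3)**4 - 1920*log(3*z**2/2 + 5/2) + 1280*log(z**4 + 4*z**2 + 3))/768.

Integrate term by term and add the pieces.
Check: d/dz[((3*z**2 + 8*z + 3)**4 - 1920*log(3*z**2/2 + 5/2) + 1280*log(z**4 + 4*z**2 + 3))/768] = (243*z**13 + 2268*z**12 + 9882*z**11 + 29232*z**10 + 67785*z**9 + 124572*z**8 + 183964*z**7 + 225696*z**6 + 225733*z**5 + 178740*z**4 + 114890*z**3 + 52272*z**2 + 16255*z + 1620)/(288*z**6 + 1632*z**4 + 2784*z**2 + 1440), which equals f(z).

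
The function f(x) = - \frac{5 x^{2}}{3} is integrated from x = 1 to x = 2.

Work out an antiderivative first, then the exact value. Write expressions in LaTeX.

For F(x) to be correct the identity F'(x) - f(x) = 0 must hold.
F(x) = - \frac{5 x^{3}}{9} is an antiderivative of f.
Check: d/dx[- \frac{5 x^{3}}{9}] = - \frac{5 x^{2}}{3} = f(x).
F(2) = - \frac{40}{9}; F(1) = - \frac{5}{9}.
Integral = F(2) - F(1) = - \frac{35}{9}.

Antiderivative: F(x) = - \frac{5 x^{3}}{9}; value = - \frac{35}{9}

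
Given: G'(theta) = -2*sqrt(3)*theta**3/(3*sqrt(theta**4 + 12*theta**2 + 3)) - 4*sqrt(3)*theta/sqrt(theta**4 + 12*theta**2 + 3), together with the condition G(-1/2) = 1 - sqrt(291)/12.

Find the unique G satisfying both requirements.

G'(theta) matches the chain-rule pattern g'(h)*h' with inner function h(theta) = theta**4/3 + 4*theta**2 + 1; substituting u = h(theta) collapses the integral.
A general antiderivative is -sqrt(theta**4/3 + 4*theta**2 + 1) + C.
The condition gives C = 1 - sqrt(291)/12 - (-sqrt(291)/12) = 1.
So G(theta) = 1 - sqrt(theta**4/3 + 4*theta**2 + 1).
Check: d/dtheta[1 - sqrt(theta**4/3 + 4*theta**2 + 1)] = (-2*sqrt(3)*theta**3 - 12*sqrt(3)*theta)/(3*sqrt(theta**4 + 12*theta**2 + 3)), which equals G'(theta).

G(theta) = 1 - sqrt(theta**4/3 + 4*theta**2 + 1)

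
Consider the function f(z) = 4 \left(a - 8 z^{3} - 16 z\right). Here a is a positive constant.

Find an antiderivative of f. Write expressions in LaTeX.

Check any antiderivative F(z) by computing F'(z) and comparing it with f(z).
Check: d/dz[4 a z - 8 z^{4} - 32 z^{2}] = 4 a - 32 z^{3} - 64 z, which equals f(z).

An antiderivative is F(z) = 4 a z - 8 z^{4} - 32 z^{2}.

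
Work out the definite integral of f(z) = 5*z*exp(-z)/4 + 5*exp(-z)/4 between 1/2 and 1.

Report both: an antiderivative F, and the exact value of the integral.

f has the shape u'v + uv' for u = -5*z/4 - 5/2 and v = exp(-z) — it is the derivative of the product u*v.
F(z) = -5*(z + 2)*exp(-z)/4 is an antiderivative of f.
Check: d/dz[-5*(z + 2)*exp(-z)/4] = (5*z + 5)*exp(-z)/4, which equals f(z).
F(1) = -15*exp(-1)/4; F(1/2) = -25*exp(-1/2)/8.
Integral = F(1) - F(1/2) = -15*exp(-1)/4 + 25*exp(-1/2)/8.

Antiderivative: F(z) = -5*(z + 2)*exp(-z)/4; value = -15*exp(-1)/4 + 25*exp(-1/2)/8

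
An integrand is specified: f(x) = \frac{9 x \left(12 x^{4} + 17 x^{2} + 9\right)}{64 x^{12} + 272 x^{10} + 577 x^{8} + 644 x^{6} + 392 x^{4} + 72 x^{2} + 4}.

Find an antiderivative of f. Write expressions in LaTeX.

An antiderivative is F(x) = - \frac{9}{32 x^{6} + 68 x^{4} + 72 x^{2} + 8}.

Recognize the product-rule pattern: f = u'v + uv' with u = - \frac{9}{8 \left(4 x^{2} + \frac{1}{2}\right)}, v = \frac{1}{x^{4} + 2 x^{2} + 2}, so integration by parts undoes it.
Check: d/dx[- \frac{9}{32 x^{6} + 68 x^{4} + 72 x^{2} + 8}] = \frac{108 x^{5} + 153 x^{3} + 81 x}{64 x^{12} + 272 x^{10} + 577 x^{8} + 644 x^{6} + 392 x^{4} + 72 x^{2} + 4}, which equals f(x).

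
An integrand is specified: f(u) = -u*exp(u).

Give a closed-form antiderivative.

An antiderivative is F(u) = -u*exp(u) + exp(u).

Recognize the product-rule pattern: f = v'r + vr' with v = 1 - u, r = exp(u), so integration by parts undoes it.
Check: d/du[-u*exp(u) + exp(u)] = -u*exp(u) = f(u).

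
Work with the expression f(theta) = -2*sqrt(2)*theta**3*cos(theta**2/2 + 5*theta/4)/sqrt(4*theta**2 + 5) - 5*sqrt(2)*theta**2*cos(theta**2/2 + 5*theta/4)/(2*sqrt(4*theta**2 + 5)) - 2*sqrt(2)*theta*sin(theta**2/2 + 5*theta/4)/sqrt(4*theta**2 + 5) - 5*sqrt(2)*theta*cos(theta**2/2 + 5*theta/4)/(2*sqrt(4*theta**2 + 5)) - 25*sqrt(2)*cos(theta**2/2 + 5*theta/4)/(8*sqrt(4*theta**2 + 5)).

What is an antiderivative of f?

An antiderivative is F(theta) = -sqrt(2)*sqrt(4*theta**2 + 5)*sin(theta**2/2 + 5*theta/4)/2.

Recognize the product-rule pattern: f = u'v + uv' with u = -sqrt(2*theta**2 + 5/2), v = sin(theta**2/2 + 5*theta/4), so integration by parts undoes it.
Check: d/dtheta[-sqrt(2)*sqrt(4*theta**2 + 5)*sin(theta**2/2 + 5*theta/4)/2] = (-16*sqrt(2)*theta**3*cos(theta**2/2 + 5*theta/4) - 20*sqrt(2)*theta**2*cos(theta**2/2 + 5*theta/4) - 16*sqrt(2)*theta*sin(theta**2/2 + 5*theta/4) - 20*sqrt(2)*theta*cos(theta**2/2 + 5*theta/4) - 25*sqrt(2)*cos(theta**2/2 + 5*theta/4))/(8*sqrt(4*theta**2 + 5)), which equals f(theta).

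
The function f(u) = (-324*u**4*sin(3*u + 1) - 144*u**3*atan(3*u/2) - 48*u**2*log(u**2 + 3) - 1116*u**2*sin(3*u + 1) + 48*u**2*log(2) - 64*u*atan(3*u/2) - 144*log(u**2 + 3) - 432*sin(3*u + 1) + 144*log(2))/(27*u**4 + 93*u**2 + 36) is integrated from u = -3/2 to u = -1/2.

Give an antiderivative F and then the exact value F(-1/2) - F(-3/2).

Whatever form F(u) takes, F'(u) = f(u) is non-negotiable.
F(u) = -8*log(u**2/2 + 3/2)*atan(3*u/2)/3 + 4*cos(3*u + 1) is an antiderivative of f.
Check: d/du[-8*log(u**2/2 + 3/2)*atan(3*u/2)/3 + 4*cos(3*u + 1)] = (-324*u**4*sin(3*u + 1) - 144*u**3*atan(3*u/2) - 48*u**2*log(u**2 + 3) - 1116*u**2*sin(3*u + 1) + 48*u**2*log(2) - 64*u*atan(3*u/2) - 144*log(u**2 + 3) - 432*sin(3*u + 1) + 144*log(2))/(27*u**4 + 93*u**2 + 36) = f(u).
F(-1/2) = 8*log(13/8)*atan(3/4)/3 + 4*cos(1/2); F(-3/2) = 4*cos(7/2) + 8*log(21/8)*atan(9/4)/3.
Integral = F(-1/2) - F(-3/2) = -8*log(21/8)*atan(9/4)/3 + 8*log(13/8)*atan(3/4)/3 + 4*cos(1/2) - 4*cos(7/2).

Antiderivative: F(u) = -8*log(u**2/2 + 3/2)*atan(3*u/2)/3 + 4*cos(3*u + 1); value = -8*log(21/8)*atan(9/4)/3 + 8*log(13/8)*atan(3/4)/3 + 4*cos(1/2) - 4*cos(7/2)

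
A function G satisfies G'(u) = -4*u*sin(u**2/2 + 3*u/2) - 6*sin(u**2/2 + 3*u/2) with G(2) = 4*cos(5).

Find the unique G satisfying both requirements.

G(u) = 4*cos(u**2/2 + 3*u/2)

G'(u) matches the chain-rule pattern g'(h)*h' with inner function h(u) = u**2/2 + 3*u/2; substituting w = h(u) collapses the integral.
A general antiderivative is 4*cos(u**2/2 + 3*u/2) + C.
The condition gives C = 4*cos(5) - (4*cos(5)) = 0.
So G(u) = 4*cos(u**2/2 + 3*u/2).
Check: d/du[4*cos(u**2/2 + 3*u/2)] = -4*u*sin(u**2/2 + 3*u/2) - 6*sin(u**2/2 + 3*u/2) = G'(u).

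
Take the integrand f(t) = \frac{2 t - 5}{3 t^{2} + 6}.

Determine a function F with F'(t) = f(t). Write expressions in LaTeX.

For F(t) to be correct the identity F'(t) - f(t) = 0 must hold.
Check: d/dt[\frac{\log{\left(t^{2} + 2 \right)}}{3} - \frac{5 \sqrt{2} \operatorname{atan}{\left(\frac{\sqrt{2} t}{2} \right)}}{6}] = \frac{2 t - 5}{3 t^{2} + 6} = f(t).

An antiderivative is F(t) = \frac{\log{\left(t^{2} + 2 \right)}}{3} - \frac{5 \sqrt{2} \operatorname{atan}{\left(\frac{\sqrt{2} t}{2} \right)}}{6}.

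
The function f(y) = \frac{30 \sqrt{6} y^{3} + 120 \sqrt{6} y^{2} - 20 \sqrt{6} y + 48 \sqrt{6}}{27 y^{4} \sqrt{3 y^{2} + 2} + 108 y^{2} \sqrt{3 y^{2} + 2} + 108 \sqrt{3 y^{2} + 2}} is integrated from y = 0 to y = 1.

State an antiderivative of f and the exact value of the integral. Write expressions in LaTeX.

Antiderivative: F(y) = \frac{2 \sqrt{6} \left(6 y - 5\right) \sqrt{3 y^{2} + 2}}{27 \left(y^{2} + 2\right)}; value = \frac{2 \sqrt{30}}{81} + \frac{10 \sqrt{3}}{27}

Check any antiderivative F(y) by computing F'(y) and comparing it with f(y).
F(y) = \frac{2 \sqrt{6} \left(6 y - 5\right) \sqrt{3 y^{2} + 2}}{27 \left(y^{2} + 2\right)} is an antiderivative of f.
Check: d/dy[\frac{2 \sqrt{6} \left(6 y - 5\right) \sqrt{3 y^{2} + 2}}{27 \left(y^{2} + 2\right)}] = \frac{30 \sqrt{6} y^{3} + 120 \sqrt{6} y^{2} - 20 \sqrt{6} y + 48 \sqrt{6}}{27 y^{4} \sqrt{3 y^{2} + 2} + 108 y^{2} \sqrt{3 y^{2} + 2} + 108 \sqrt{3 y^{2} + 2}} = f(y).
F(1) = \frac{2 \sqrt{30}}{81}; F(0) = - \frac{10 \sqrt{3}}{27}.
Integral = F(1) - F(0) = \frac{2 \sqrt{30}}{81} + \frac{10 \sqrt{3}}{27}.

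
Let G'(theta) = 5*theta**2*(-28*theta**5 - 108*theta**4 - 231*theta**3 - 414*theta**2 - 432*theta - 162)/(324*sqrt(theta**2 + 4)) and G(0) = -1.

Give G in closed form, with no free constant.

Recognize the product-rule pattern: G'(theta) = u'v + uv' with u = 5*sqrt(theta**2 + 4)/3, v = (-theta**2/3 - theta/2)**3, so integration by parts undoes it.
A general antiderivative is 5*(-theta**2/3 - theta/2)**3*sqrt(theta**2 + 4)/3 + C.
The condition gives C = -1 - (0) = -1.
So G(theta) = 5*(-theta**2/3 - theta/2)**3*sqrt(theta**2 + 4)/3 - 1.
Check: d/dtheta[5*(-theta**2/3 - theta/2)**3*sqrt(theta**2 + 4)/3 - 1] = (-140*theta**7 - 540*theta**6 - 1155*theta**5 - 2070*theta**4 - 2160*theta**3 - 810*theta**2)/(324*sqrt(theta**2 + 4)), which equals G'(theta).

G(theta) = 5*(-theta**2/3 - theta/2)**3*sqrt(theta**2 + 4)/3 - 1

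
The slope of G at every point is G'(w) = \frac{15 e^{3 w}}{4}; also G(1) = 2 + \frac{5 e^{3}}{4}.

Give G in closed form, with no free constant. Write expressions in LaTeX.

G(w) = \frac{5 e^{3 w}}{4} + 2

The proposed G(w) is checked by its d/dw: the result must match the given G'(w).
A general antiderivative is \frac{5 e^{3 w}}{4} + C.
The condition gives C = 2 + \frac{5 e^{3}}{4} - (\frac{5 e^{3}}{4}) = 2.
So G(w) = \frac{5 e^{3 w}}{4} + 2.
Check: d/dw[\frac{5 e^{3 w}}{4} + 2] = \frac{15 e^{3 w}}{4} = G'(w).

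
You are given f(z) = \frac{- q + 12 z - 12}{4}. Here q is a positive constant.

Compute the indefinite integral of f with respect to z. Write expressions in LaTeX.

Recover f(z) by differentiating a candidate F(z); any mismatch rules it out.
Check: d/dz[- \frac{q z}{4} + \frac{3 z^{2}}{2} - 3 z] = - \frac{q}{4} + 3 z - 3, which equals f(z).

F(z) = - \frac{q z}{4} + \frac{3 z^{2}}{2} - 3 z + C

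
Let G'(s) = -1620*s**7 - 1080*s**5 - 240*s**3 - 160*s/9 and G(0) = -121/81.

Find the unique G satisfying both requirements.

G(s) = -(32805*s**8 + 29160*s**6 + 9720*s**4 + 1440*s**2 + 242)/162

The substitution u = -3*s**2 - 2/3 works: G'(s) is exactly (dG/du)*(du/ds) for that inner function.
A general antiderivative is -5*(-3*s**2 - 2/3)**4/2 + C.
The condition gives C = -121/81 - (-40/81) = -1.
So G(s) = -(32805*s**8 + 29160*s**6 + 9720*s**4 + 1440*s**2 + 242)/162.
Check: d/ds[-(32805*s**8 + 29160*s**6 + 9720*s**4 + 1440*s**2 + 242)/162] = -1620*s**7 - 1080*s**5 - 240*s**3 - 160*s/9 = G'(s).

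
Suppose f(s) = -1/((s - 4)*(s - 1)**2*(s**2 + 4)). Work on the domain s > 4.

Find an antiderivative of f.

Factor the denominator ((s - 4)*(s - 1)**2*(s**2 + 4)) and decompose: f = (s - 4)/(100*(s**2 + 4)) - 1/(225*(s - 1)) + 1/(15*(s - 1)**2) - 1/(180*(s - 4)); each piece integrates to a log, atan, or power term.
Check: d/ds[-log(s - 4)/180 - log(s - 1)/225 + log(s**2 + 4)/200 - atan(s/2)/50 - 1/(15*s - 15)] = -1/(s**5 - 6*s**4 + 13*s**3 - 28*s**2 + 36*s - 16), which equals f(s).

An antiderivative is F(s) = -log(s - 4)/180 - log(s - 1)/225 + log(s**2 + 4)/200 - atan(s/2)/50 - 1/(15*s - 15).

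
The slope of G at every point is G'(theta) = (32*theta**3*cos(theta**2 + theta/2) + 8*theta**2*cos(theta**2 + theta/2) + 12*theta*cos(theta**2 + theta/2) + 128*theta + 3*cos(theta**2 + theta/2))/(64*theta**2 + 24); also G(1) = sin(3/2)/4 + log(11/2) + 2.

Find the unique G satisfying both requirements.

G(theta) = log(4*theta**2 + 3/2) + sin(theta**2 + theta/2)/4 + 2

For G(theta) to be correct, d/dtheta[G] must agree with the stated G'(theta) identically.
A general antiderivative is log(4*theta**2 + 3/2) + sin(theta**2 + theta/2)/4 + C.
The condition gives C = sin(3/2)/4 + log(11/2) + 2 - (sin(3/2)/4 + log(11/2)) = 2.
So G(theta) = log(4*theta**2 + 3/2) + sin(theta**2 + theta/2)/4 + 2.
Check: d/dtheta[log(4*theta**2 + 3/2) + sin(theta**2 + theta/2)/4 + 2] = (32*theta**3*cos(theta**2 + theta/2) + 8*theta**2*cos(theta**2 + theta/2) + 12*theta*cos(theta**2 + theta/2) + 128*theta + 3*cos(theta**2 + theta/2))/(64*theta**2 + 24) = G'(theta).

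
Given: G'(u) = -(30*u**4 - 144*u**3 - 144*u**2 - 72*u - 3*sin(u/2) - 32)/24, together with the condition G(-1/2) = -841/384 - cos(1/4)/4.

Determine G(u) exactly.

Whatever form G(u) takes, its d/du must return the stated G'(u).
A general antiderivative is -u**5/4 + 3*u**4/2 + 2*u**3 + 3*u**2/2 + 4*u/3 - cos(u/2)/4 - 3/4 + C.
The condition gives C = -841/384 - cos(1/4)/4 - (-457/384 - cos(1/4)/4) = -1.
So G(u) = -u**5/4 + 3*u**4/2 + 2*u**3 + 3*u**2/2 + 4*u/3 - cos(u/2)/4 - 7/4.
Check: d/du[-u**5/4 + 3*u**4/2 + 2*u**3 + 3*u**2/2 + 4*u/3 - cos(u/2)/4 - 7/4] = -5*u**4/4 + 6*u**3 + 6*u**2 + 3*u + sin(u/2)/8 + 4/3, which equals G'(u).

G(u) = -u**5/4 + 3*u**4/2 + 2*u**3 + 3*u**2/2 + 4*u/3 - cos(u/2)/4 - 7/4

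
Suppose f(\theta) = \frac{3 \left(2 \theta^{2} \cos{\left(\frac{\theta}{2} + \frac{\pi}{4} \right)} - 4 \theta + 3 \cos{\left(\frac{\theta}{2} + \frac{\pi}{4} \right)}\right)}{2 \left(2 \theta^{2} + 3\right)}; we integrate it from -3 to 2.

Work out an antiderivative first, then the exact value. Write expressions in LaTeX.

Antiderivative: F(\theta) = - \frac{3 \left(\log{\left(2 \theta^{2} + 3 \right)} - 2 \sin{\left(\frac{\theta}{2} + \frac{\pi}{4} \right)}\right)}{2}; value = - \frac{3 \log{\left(11 \right)}}{2} - 3 \cos{\left(\frac{\pi}{4} + \frac{3}{2} \right)} + 3 \sin{\left(\frac{\pi}{4} + 1 \right)} + \frac{3 \log{\left(21 \right)}}{2}

Since d/d\theta undoes antidifferentiation here, F'(\theta) = f(\theta) is required of F(\theta).
F(\theta) = - \frac{3 \left(\log{\left(2 \theta^{2} + 3 \right)} - 2 \sin{\left(\frac{\theta}{2} + \frac{\pi}{4} \right)}\right)}{2} is an antiderivative of f.
Check: d/d\theta[- \frac{3 \left(\log{\left(2 \theta^{2} + 3 \right)} - 2 \sin{\left(\frac{\theta}{2} + \frac{\pi}{4} \right)}\right)}{2}] = \frac{6 \theta^{2} \cos{\left(\frac{\theta}{2} + \frac{\pi}{4} \right)} - 12 \theta + 9 \cos{\left(\frac{\theta}{2} + \frac{\pi}{4} \right)}}{4 \theta^{2} + 6}, which equals f(\theta).
F(2) = - \frac{3 \log{\left(11 \right)}}{2} + 3 \sin{\left(\frac{\pi}{4} + 1 \right)}; F(-3) = - \frac{3 \log{\left(21 \right)}}{2} + 3 \cos{\left(\frac{\pi}{4} + \frac{3}{2} \right)}.
Integral = F(2) - F(-3) = - \frac{3 \log{\left(11 \right)}}{2} - 3 \cos{\left(\frac{\pi}{4} + \frac{3}{2} \right)} + 3 \sin{\left(\frac{\pi}{4} + 1 \right)} + \frac{3 \log{\left(21 \right)}}{2}.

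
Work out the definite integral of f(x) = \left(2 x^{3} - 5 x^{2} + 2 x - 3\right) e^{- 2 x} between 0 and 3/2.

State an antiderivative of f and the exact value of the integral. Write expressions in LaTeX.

Recognize the product-rule pattern: f = u'v + uv' with u = - x^{3} + x^{2} + \frac{3}{2}, v = e^{- 2 x}, so integration by parts undoes it.
F(x) = \frac{\left(- 2 x^{3} + 2 x^{2} + 3\right) e^{- 2 x}}{2} is an antiderivative of f.
Check: d/dx[\frac{\left(- 2 x^{3} + 2 x^{2} + 3\right) e^{- 2 x}}{2}] = \left(2 x^{3} - 5 x^{2} + 2 x - 3\right) e^{- 2 x} = f(x).
F(3/2) = \frac{3}{8 e^{3}}; F(0) = \frac{3}{2}.
Integral = F(3/2) - F(0) = - \frac{3}{2} + \frac{3}{8 e^{3}}.

Antiderivative: F(x) = \frac{\left(- 2 x^{3} + 2 x^{2} + 3\right) e^{- 2 x}}{2}; value = - \frac{3}{2} + \frac{3}{8 e^{3}}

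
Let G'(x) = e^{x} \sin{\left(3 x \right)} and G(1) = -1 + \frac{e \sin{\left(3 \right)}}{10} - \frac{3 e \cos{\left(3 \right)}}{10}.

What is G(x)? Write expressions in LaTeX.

G(x) = - \frac{- e^{x} \sin{\left(3 x \right)} + 3 e^{x} \cos{\left(3 x \right)} + 10}{10}

A candidate passes only if d/dx[G] lands on the given G'(x) exactly.
A general antiderivative is \frac{e^{x} \sin{\left(3 x \right)}}{10} - \frac{3 e^{x} \cos{\left(3 x \right)}}{10} + C.
The condition gives C = -1 + \frac{e \sin{\left(3 \right)}}{10} - \frac{3 e \cos{\left(3 \right)}}{10} - (\frac{e \sin{\left(3 \right)}}{10} - \frac{3 e \cos{\left(3 \right)}}{10}) = -1.
So G(x) = - \frac{- e^{x} \sin{\left(3 x \right)} + 3 e^{x} \cos{\left(3 x \right)} + 10}{10}.
Check: d/dx[- \frac{- e^{x} \sin{\left(3 x \right)} + 3 e^{x} \cos{\left(3 x \right)} + 10}{10}] = e^{x} \sin{\left(3 x \right)} = G'(x).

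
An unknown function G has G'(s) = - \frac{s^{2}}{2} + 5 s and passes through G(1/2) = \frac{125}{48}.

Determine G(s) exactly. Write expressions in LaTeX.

The integrand splits into summands that can be handled one at a time.
A general antiderivative is - \frac{s^{3}}{6} + \frac{5 s^{2}}{2} + C.
The condition gives C = \frac{125}{48} - (\frac{29}{48}) = 2.
So G(s) = - \frac{s^{3}}{6} + \frac{5 s^{2}}{2} + 2.
Check: d/ds[- \frac{s^{3}}{6} + \frac{5 s^{2}}{2} + 2] = - \frac{s^{2}}{2} + 5 s = G'(s).

G(s) = - \frac{s^{3}}{6} + \frac{5 s^{2}}{2} + 2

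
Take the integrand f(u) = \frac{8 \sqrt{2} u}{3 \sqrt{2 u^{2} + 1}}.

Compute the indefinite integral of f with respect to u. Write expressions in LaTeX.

F(u) = \frac{4 \sqrt{2} \sqrt{2 u^{2} + 1}}{3} + C

f matches the chain-rule pattern g'(h)*h' with inner function h(u) = 4 u^{2} + 2; substituting w = h(u) collapses the integral.
Check: d/du[\frac{4 \sqrt{2} \sqrt{2 u^{2} + 1}}{3}] = \frac{8 \sqrt{2} u}{3 \sqrt{2 u^{2} + 1}} = f(u).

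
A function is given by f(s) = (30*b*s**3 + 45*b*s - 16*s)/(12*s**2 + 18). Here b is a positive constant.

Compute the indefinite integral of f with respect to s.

F(s) = 5*b*s**2/4 - 2*log(2*s**2 + 3)/3 + C

For F(s) to be correct the identity F'(s) - f(s) = 0 must hold.
Check: d/ds[5*b*s**2/4 - 2*log(2*s**2 + 3)/3] = (30*b*s**3 + 45*b*s - 16*s)/(12*s**2 + 18) = f(s).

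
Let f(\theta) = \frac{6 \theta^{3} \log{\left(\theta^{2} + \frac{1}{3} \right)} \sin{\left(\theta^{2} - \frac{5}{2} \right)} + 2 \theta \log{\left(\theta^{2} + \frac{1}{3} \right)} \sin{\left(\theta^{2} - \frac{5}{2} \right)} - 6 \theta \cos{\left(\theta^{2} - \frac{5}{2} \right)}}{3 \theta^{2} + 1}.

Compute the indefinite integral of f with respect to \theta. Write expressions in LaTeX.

F(\theta) = - \log{\left(\theta^{2} + \frac{1}{3} \right)} \cos{\left(\theta^{2} - \frac{5}{2} \right)} + C

f has the shape u'v + uv' for u = - \cos{\left(\theta^{2} - \frac{5}{2} \right)} and v = \log{\left(\theta^{2} + \frac{1}{3} \right)} — it is the derivative of the product u*v.
Check: d/d\theta[- \log{\left(\theta^{2} + \frac{1}{3} \right)} \cos{\left(\theta^{2} - \frac{5}{2} \right)}] = \frac{6 \theta^{3} \log{\left(\theta^{2} + \frac{1}{3} \right)} \sin{\left(\theta^{2} - \frac{5}{2} \right)} + 2 \theta \log{\left(\theta^{2} + \frac{1}{3} \right)} \sin{\left(\theta^{2} - \frac{5}{2} \right)} - 6 \theta \cos{\left(\theta^{2} - \frac{5}{2} \right)}}{3 \theta^{2} + 1} = f(\theta).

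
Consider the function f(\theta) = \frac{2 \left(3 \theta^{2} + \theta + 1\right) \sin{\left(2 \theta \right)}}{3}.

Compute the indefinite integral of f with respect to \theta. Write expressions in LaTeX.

F(\theta) = - \theta^{2} \cos{\left(2 \theta \right)} + \theta \sin{\left(2 \theta \right)} - \frac{\theta \cos{\left(2 \theta \right)}}{3} + \frac{\sin{\left(2 \theta \right)}}{6} + \frac{\cos{\left(2 \theta \right)}}{6} + C

Any candidate F(\theta) must reproduce f(\theta) exactly when differentiated.
Check: d/d\theta[- \theta^{2} \cos{\left(2 \theta \right)} + \theta \sin{\left(2 \theta \right)} - \frac{\theta \cos{\left(2 \theta \right)}}{3} + \frac{\sin{\left(2 \theta \right)}}{6} + \frac{\cos{\left(2 \theta \right)}}{6}] = 2 \theta^{2} \sin{\left(2 \theta \right)} + \frac{2 \theta \sin{\left(2 \theta \right)}}{3} + \frac{2 \sin{\left(2 \theta \right)}}{3}, which equals f(\theta).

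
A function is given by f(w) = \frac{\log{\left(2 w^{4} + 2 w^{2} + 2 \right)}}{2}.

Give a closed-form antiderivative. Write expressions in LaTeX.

An antiderivative is F(w) = \frac{2 w \log{\left(2 w^{4} + 2 w^{2} + 2 \right)} - 8 w - \log{\left(w^{2} - w + 1 \right)} + \log{\left(w^{2} + w + 1 \right)} + 2 \sqrt{3} \operatorname{atan}{\left(\frac{2 \sqrt{3} w}{3} - \frac{\sqrt{3}}{3} \right)} + 2 \sqrt{3} \operatorname{atan}{\left(\frac{2 \sqrt{3} w}{3} + \frac{\sqrt{3}}{3} \right)}}{4}.

Whatever form F(w) takes, F'(w) = f(w) is non-negotiable.
Check: d/dw[\frac{2 w \log{\left(2 w^{4} + 2 w^{2} + 2 \right)} - 8 w - \log{\left(w^{2} - w + 1 \right)} + \log{\left(w^{2} + w + 1 \right)} + 2 \sqrt{3} \operatorname{atan}{\left(\frac{2 \sqrt{3} w}{3} - \frac{\sqrt{3}}{3} \right)} + 2 \sqrt{3} \operatorname{atan}{\left(\frac{2 \sqrt{3} w}{3} + \frac{\sqrt{3}}{3} \right)}}{4}] = \frac{\log{\left(w^{4} + w^{2} + 1 \right)}}{2} + \frac{\log{\left(2 \right)}}{2}, which equals f(w).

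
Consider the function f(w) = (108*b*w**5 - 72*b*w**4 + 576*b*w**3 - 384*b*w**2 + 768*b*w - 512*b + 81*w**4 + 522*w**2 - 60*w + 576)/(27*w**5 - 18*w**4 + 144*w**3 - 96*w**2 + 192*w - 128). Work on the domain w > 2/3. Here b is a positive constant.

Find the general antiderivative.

A candidate is checked by its d/dw: the result must match f(w).
Check: d/dw[(4*b*w*(3*w**2 + 8) + 3*(3*w**2 + 8)*log(3*w/2 - 1) - 5)/(3*w**2 + 8)] = (108*b*w**5 - 72*b*w**4 + 576*b*w**3 - 384*b*w**2 + 768*b*w - 512*b + 81*w**4 + 522*w**2 - 60*w + 576)/(27*w**5 - 18*w**4 + 144*w**3 - 96*w**2 + 192*w - 128) = f(w).

F(w) = (4*b*w*(3*w**2 + 8) + 3*(3*w**2 + 8)*log(3*w/2 - 1) - 5)/(3*w**2 + 8) + C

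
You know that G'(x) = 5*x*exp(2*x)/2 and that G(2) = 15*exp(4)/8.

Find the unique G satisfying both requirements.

G(x) = 5*x*exp(2*x)/4 - 5*exp(2*x)/8

Recognize the product-rule pattern: G'(x) = u'v + uv' with u = 5*x/4 - 5/8, v = exp(2*x), so integration by parts undoes it.
A general antiderivative is (10*x - 5)*exp(2*x)/8 + C.
The condition gives C = 15*exp(4)/8 - (15*exp(4)/8) = 0.
So G(x) = 5*x*exp(2*x)/4 - 5*exp(2*x)/8.
Check: d/dx[5*x*exp(2*x)/4 - 5*exp(2*x)/8] = 5*x*exp(2*x)/2 = G'(x).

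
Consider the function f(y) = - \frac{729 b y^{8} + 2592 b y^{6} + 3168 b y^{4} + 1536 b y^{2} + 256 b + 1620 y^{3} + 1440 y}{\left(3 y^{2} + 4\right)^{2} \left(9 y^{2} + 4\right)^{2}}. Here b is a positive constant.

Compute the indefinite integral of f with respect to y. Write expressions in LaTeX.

Recover f(y) by differentiating a candidate F(y); any mismatch rules it out.
Check: d/dy[- b y + \frac{5}{9 y^{4} + 16 y^{2} + \frac{16}{3}}] = \frac{- 729 b y^{8} - 2592 b y^{6} - 3168 b y^{4} - 1536 b y^{2} - 256 b - 1620 y^{3} - 1440 y}{729 y^{8} + 2592 y^{6} + 3168 y^{4} + 1536 y^{2} + 256}, which equals f(y).

F(y) = - b y + \frac{5}{9 y^{4} + 16 y^{2} + \frac{16}{3}} + C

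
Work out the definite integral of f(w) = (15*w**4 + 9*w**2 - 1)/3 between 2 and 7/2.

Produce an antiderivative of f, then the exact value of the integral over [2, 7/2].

Antiderivative: F(w) = (3*w**5 + 3*w**3 - w - 12)/3; value = 16883/32

Any candidate F(w) must reproduce f(w) exactly when differentiated.
F(w) = (3*w**5 + 3*w**3 - w - 12)/3 is an antiderivative of f.
Check: d/dw[(3*w**5 + 3*w**3 - w - 12)/3] = 5*w**4 + 3*w**2 - 1/3, which equals f(w).
F(7/2) = 54041/96; F(2) = 106/3.
Integral = F(7/2) - F(2) = 16883/32.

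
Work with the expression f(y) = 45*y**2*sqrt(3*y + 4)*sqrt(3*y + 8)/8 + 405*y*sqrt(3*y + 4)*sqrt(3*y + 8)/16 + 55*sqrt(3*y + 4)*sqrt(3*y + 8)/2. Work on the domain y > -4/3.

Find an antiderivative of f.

Recognize the product-rule pattern: f = u'v + uv' with u = 5*(3*y/2 + 2)**(3/2)/6, v = (3*y/2 + 4)**(5/2), so integration by parts undoes it.
Check: d/dy[5*(3*y/2 + 2)**(3/2)*(3*y/2 + 4)**(5/2)/6] = 45*y**2*sqrt(3*y + 4)*sqrt(3*y + 8)/8 + 405*y*sqrt(3*y + 4)*sqrt(3*y + 8)/16 + 55*sqrt(3*y + 4)*sqrt(3*y + 8)/2 = f(y).

An antiderivative is F(y) = 5*(3*y/2 + 2)**(3/2)*(3*y/2 + 4)**(5/2)/6.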